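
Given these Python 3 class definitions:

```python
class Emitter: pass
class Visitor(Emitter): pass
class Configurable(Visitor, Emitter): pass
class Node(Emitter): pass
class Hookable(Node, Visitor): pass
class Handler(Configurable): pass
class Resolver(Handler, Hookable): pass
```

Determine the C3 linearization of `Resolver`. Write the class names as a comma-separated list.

Resolver, Handler, Configurable, Hookable, Node, Visitor, Emitter, object

L[Resolver] = Resolver + merge(L[Handler], L[Hookable], [Handler Hookable])
  take Handler:  [Handler Configurable Visitor Emitter object] + [Hookable Node Visitor Emitter object] + [Handler Hookable]
  take Configurable:  [Configurable Visitor Emitter object] + [Hookable Node Visitor Emitter object] + [Hookable]
  take Hookable:  [Visitor Emitter object] + [Hookable Node Visitor Emitter object] + [Hookable]
  take Node:  [Visitor Emitter object] + [Node Visitor Emitter object]
  take Visitor:  [Visitor Emitter object] + [Visitor Emitter object]
  take Emitter:  [Emitter object] + [Emitter object]
  take object:  [object] + [object]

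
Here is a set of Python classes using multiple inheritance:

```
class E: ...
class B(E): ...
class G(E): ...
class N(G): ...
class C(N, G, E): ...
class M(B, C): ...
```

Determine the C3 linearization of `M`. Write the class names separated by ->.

M -> B -> C -> N -> G -> E -> object

L[M] = M + merge(L[B], L[C], [B C])
  take B:  [B E object] + [C N G E object] + [B C]
  take C:  [E object] + [C N G E object] + [C]
  take N:  [E object] + [N G E object]
  take G:  [E object] + [G E object]
  take E:  [E object] + [E object]
  take object:  [object] + [object]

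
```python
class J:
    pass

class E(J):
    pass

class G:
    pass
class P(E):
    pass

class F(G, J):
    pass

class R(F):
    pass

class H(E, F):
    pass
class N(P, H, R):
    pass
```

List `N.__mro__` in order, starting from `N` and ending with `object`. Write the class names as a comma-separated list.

L[N] = N + merge(L[P], L[H], L[R], [P H R])
  take P:  [P E J object] + [H E F G J object] + [R F G J object] + [P H R]
  take H:  [E J object] + [H E F G J object] + [R F G J object] + [H R]
  take E:  [E J object] + [E F G J object] + [R F G J object] + [R]
  take R:  [J object] + [F G J object] + [R F G J object] + [R]
  take F:  [J object] + [F G J object] + [F G J object]
  take G:  [J object] + [G J object] + [G J object]
  take J:  [J object] + [J object] + [J object]
  take object:  [object] + [object] + [object]

N, P, H, E, R, F, G, J, object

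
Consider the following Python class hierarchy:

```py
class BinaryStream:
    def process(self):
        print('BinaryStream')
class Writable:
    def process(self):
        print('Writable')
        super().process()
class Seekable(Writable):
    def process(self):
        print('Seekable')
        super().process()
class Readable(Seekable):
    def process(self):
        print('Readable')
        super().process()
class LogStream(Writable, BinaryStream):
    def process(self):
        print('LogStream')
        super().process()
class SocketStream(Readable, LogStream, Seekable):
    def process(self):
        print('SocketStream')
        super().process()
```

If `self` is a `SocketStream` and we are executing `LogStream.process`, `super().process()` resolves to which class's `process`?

L[SocketStream] = SocketStream + merge(L[Readable], L[LogStream], L[Seekable], [Readable LogStream Seekable])
  take Readable:  [Readable Seekable Writable object] + [LogStream Writable BinaryStream object] + [Seekable Writable object] + [Readable LogStream Seekable]
  take LogStream:  [Seekable Writable object] + [LogStream Writable BinaryStream object] + [Seekable Writable object] + [LogStream Seekable]
  take Seekable:  [Seekable Writable object] + [Writable BinaryStream object] + [Seekable Writable object] + [Seekable]
  take Writable:  [Writable object] + [Writable BinaryStream object] + [Writable object]
  take BinaryStream:  [object] + [BinaryStream object] + [object]
  take object:  [object] + [object] + [object]
MRO: SocketStream Readable LogStream Seekable Writable BinaryStream object
super() in LogStream.process on a SocketStream instance goes to the class after LogStream in SocketStream's MRO: Seekable.

Seekable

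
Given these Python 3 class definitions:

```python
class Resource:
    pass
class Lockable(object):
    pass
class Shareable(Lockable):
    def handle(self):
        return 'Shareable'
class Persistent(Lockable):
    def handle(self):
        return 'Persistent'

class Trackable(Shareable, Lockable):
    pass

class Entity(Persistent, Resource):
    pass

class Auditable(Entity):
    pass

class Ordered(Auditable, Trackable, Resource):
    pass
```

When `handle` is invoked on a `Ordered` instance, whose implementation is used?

L[Ordered] = Ordered + merge(L[Auditable], L[Trackable], L[Resource], [Auditable Trackable Resource])
  take Auditable:  [Auditable Entity Persistent Lockable Resource object] + [Trackable Shareable Lockable object] + [Resource object] + [Auditable Trackable Resource]
  take Entity:  [Entity Persistent Lockable Resource object] + [Trackable Shareable Lockable object] + [Resource object] + [Trackable Resource]
  take Persistent:  [Persistent Lockable Resource object] + [Trackable Shareable Lockable object] + [Resource object] + [Trackable Resource]
  take Trackable:  [Lockable Resource object] + [Trackable Shareable Lockable object] + [Resource object] + [Trackable Resource]
  take Shareable:  [Lockable Resource object] + [Shareable Lockable object] + [Resource object] + [Resource]
  take Lockable:  [Lockable Resource object] + [Lockable object] + [Resource object] + [Resource]
  take Resource:  [Resource object] + [object] + [Resource object] + [Resource]
  take object:  [object] + [object] + [object]
MRO: Ordered Auditable Entity Persistent Trackable Shareable Lockable Resource object
handle is defined in: Persistent, Shareable. First along the MRO is Persistent.

Persistent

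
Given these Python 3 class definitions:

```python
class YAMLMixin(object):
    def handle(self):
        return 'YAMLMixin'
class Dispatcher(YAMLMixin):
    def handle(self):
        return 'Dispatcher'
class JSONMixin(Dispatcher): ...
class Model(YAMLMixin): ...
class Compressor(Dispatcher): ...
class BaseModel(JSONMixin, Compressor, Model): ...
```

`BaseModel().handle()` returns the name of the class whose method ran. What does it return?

Dispatcher

L[BaseModel] = BaseModel + merge(L[JSONMixin], L[Compressor], L[Model], [JSONMixin Compressor Model])
  take JSONMixin:  [JSONMixin Dispatcher YAMLMixin object] + [Compressor Dispatcher YAMLMixin object] + [Model YAMLMixin object] + [JSONMixin Compressor Model]
  take Compressor:  [Dispatcher YAMLMixin object] + [Compressor Dispatcher YAMLMixin object] + [Model YAMLMixin object] + [Compressor Model]
  take Dispatcher:  [Dispatcher YAMLMixin object] + [Dispatcher YAMLMixin object] + [Model YAMLMixin object] + [Model]
  take Model:  [YAMLMixin object] + [YAMLMixin object] + [Model YAMLMixin object] + [Model]
  take YAMLMixin:  [YAMLMixin object] + [YAMLMixin object] + [YAMLMixin object]
  take object:  [object] + [object] + [object]
MRO: BaseModel JSONMixin Compressor Dispatcher Model YAMLMixin object
handle is defined in: Dispatcher, YAMLMixin. First along the MRO is Dispatcher.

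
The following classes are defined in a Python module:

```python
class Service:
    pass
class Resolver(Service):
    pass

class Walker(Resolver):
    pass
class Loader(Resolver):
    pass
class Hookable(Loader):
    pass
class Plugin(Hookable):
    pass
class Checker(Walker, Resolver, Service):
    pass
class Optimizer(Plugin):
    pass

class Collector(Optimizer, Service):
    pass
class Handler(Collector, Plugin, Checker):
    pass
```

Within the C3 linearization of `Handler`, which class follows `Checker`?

Walker

L[Handler] = Handler + merge(L[Collector], L[Plugin], L[Checker], [Collector Plugin Checker])
  take Collector:  [Collector Optimizer Plugin Hookable Loader Resolver Service object] + [Plugin Hookable Loader Resolver Service object] + [Checker Walker Resolver Service object] + [Collector Plugin Checker]
  take Optimizer:  [Optimizer Plugin Hookable Loader Resolver Service object] + [Plugin Hookable Loader Resolver Service object] + [Checker Walker Resolver Service object] + [Plugin Checker]
  take Plugin:  [Plugin Hookable Loader Resolver Service object] + [Plugin Hookable Loader Resolver Service object] + [Checker Walker Resolver Service object] + [Plugin Checker]
  take Hookable:  [Hookable Loader Resolver Service object] + [Hookable Loader Resolver Service object] + [Checker Walker Resolver Service object] + [Checker]
  take Loader:  [Loader Resolver Service object] + [Loader Resolver Service object] + [Checker Walker Resolver Service object] + [Checker]
  take Checker:  [Resolver Service object] + [Resolver Service object] + [Checker Walker Resolver Service object] + [Checker]
  take Walker:  [Resolver Service object] + [Resolver Service object] + [Walker Resolver Service object]
  take Resolver:  [Resolver Service object] + [Resolver Service object] + [Resolver Service object]
  take Service:  [Service object] + [Service object] + [Service object]
  take object:  [object] + [object] + [object]
MRO: Handler Collector Optimizer Plugin Hookable Loader Checker Walker Resolver Service object
Checker is at position 6; next is Walker.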